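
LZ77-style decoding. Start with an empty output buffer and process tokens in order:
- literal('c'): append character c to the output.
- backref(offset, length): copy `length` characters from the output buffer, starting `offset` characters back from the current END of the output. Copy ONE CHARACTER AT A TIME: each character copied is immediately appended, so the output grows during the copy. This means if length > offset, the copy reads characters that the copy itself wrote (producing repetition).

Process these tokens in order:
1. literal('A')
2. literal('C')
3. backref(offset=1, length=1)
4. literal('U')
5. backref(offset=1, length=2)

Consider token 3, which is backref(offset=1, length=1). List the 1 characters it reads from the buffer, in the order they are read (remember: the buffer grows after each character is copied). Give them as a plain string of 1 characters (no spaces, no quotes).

Answer: C

Derivation:
Token 1: literal('A'). Output: "A"
Token 2: literal('C'). Output: "AC"
Token 3: backref(off=1, len=1). Buffer before: "AC" (len 2)
  byte 1: read out[1]='C', append. Buffer now: "ACC"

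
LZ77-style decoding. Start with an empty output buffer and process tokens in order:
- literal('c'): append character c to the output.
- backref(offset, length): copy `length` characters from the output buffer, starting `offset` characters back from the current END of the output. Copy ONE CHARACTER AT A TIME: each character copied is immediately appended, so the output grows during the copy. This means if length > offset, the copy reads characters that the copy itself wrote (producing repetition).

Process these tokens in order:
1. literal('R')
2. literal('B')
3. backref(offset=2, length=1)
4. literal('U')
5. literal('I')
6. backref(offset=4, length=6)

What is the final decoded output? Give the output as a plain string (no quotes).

Answer: RBRUIBRUIBR

Derivation:
Token 1: literal('R'). Output: "R"
Token 2: literal('B'). Output: "RB"
Token 3: backref(off=2, len=1). Copied 'R' from pos 0. Output: "RBR"
Token 4: literal('U'). Output: "RBRU"
Token 5: literal('I'). Output: "RBRUI"
Token 6: backref(off=4, len=6) (overlapping!). Copied 'BRUIBR' from pos 1. Output: "RBRUIBRUIBR"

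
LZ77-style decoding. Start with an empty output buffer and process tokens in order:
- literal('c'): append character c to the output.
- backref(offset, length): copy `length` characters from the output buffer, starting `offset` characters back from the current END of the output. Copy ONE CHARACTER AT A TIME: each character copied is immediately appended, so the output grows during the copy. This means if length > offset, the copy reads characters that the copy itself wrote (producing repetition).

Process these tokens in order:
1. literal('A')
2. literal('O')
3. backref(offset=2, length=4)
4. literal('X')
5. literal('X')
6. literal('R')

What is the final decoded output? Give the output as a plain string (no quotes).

Answer: AOAOAOXXR

Derivation:
Token 1: literal('A'). Output: "A"
Token 2: literal('O'). Output: "AO"
Token 3: backref(off=2, len=4) (overlapping!). Copied 'AOAO' from pos 0. Output: "AOAOAO"
Token 4: literal('X'). Output: "AOAOAOX"
Token 5: literal('X'). Output: "AOAOAOXX"
Token 6: literal('R'). Output: "AOAOAOXXR"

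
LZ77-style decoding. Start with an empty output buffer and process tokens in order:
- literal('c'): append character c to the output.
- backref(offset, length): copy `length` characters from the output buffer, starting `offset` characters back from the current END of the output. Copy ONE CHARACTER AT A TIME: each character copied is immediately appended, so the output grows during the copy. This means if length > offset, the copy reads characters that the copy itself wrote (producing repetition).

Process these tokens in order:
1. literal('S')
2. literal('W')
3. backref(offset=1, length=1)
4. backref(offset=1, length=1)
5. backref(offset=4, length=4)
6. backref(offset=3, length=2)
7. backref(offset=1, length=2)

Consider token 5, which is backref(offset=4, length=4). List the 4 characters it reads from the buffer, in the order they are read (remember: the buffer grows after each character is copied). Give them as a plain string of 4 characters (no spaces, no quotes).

Token 1: literal('S'). Output: "S"
Token 2: literal('W'). Output: "SW"
Token 3: backref(off=1, len=1). Copied 'W' from pos 1. Output: "SWW"
Token 4: backref(off=1, len=1). Copied 'W' from pos 2. Output: "SWWW"
Token 5: backref(off=4, len=4). Buffer before: "SWWW" (len 4)
  byte 1: read out[0]='S', append. Buffer now: "SWWWS"
  byte 2: read out[1]='W', append. Buffer now: "SWWWSW"
  byte 3: read out[2]='W', append. Buffer now: "SWWWSWW"
  byte 4: read out[3]='W', append. Buffer now: "SWWWSWWW"

Answer: SWWW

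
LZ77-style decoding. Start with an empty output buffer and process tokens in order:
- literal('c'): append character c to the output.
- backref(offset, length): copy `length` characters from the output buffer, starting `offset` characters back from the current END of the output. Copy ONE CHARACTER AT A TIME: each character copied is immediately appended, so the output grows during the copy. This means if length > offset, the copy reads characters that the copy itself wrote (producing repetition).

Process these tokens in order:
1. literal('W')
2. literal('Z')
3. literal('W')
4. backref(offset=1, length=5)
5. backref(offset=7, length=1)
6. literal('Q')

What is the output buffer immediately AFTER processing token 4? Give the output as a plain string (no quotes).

Token 1: literal('W'). Output: "W"
Token 2: literal('Z'). Output: "WZ"
Token 3: literal('W'). Output: "WZW"
Token 4: backref(off=1, len=5) (overlapping!). Copied 'WWWWW' from pos 2. Output: "WZWWWWWW"

Answer: WZWWWWWW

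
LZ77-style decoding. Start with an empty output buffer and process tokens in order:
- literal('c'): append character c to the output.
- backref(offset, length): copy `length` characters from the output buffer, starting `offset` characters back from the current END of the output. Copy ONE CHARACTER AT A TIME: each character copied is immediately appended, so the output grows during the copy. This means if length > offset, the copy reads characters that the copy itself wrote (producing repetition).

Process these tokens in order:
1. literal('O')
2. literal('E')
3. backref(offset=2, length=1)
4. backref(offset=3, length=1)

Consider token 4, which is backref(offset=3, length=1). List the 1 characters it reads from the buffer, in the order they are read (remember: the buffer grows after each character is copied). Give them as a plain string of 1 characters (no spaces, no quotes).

Token 1: literal('O'). Output: "O"
Token 2: literal('E'). Output: "OE"
Token 3: backref(off=2, len=1). Copied 'O' from pos 0. Output: "OEO"
Token 4: backref(off=3, len=1). Buffer before: "OEO" (len 3)
  byte 1: read out[0]='O', append. Buffer now: "OEOO"

Answer: O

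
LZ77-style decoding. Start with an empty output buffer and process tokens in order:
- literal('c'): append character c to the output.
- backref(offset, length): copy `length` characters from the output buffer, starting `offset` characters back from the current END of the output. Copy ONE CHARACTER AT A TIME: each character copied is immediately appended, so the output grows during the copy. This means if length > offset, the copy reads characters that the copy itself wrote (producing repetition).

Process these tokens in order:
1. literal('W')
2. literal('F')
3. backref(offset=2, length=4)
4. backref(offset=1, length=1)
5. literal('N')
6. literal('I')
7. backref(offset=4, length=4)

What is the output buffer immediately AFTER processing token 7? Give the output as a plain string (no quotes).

Answer: WFWFWFFNIFFNI

Derivation:
Token 1: literal('W'). Output: "W"
Token 2: literal('F'). Output: "WF"
Token 3: backref(off=2, len=4) (overlapping!). Copied 'WFWF' from pos 0. Output: "WFWFWF"
Token 4: backref(off=1, len=1). Copied 'F' from pos 5. Output: "WFWFWFF"
Token 5: literal('N'). Output: "WFWFWFFN"
Token 6: literal('I'). Output: "WFWFWFFNI"
Token 7: backref(off=4, len=4). Copied 'FFNI' from pos 5. Output: "WFWFWFFNIFFNI"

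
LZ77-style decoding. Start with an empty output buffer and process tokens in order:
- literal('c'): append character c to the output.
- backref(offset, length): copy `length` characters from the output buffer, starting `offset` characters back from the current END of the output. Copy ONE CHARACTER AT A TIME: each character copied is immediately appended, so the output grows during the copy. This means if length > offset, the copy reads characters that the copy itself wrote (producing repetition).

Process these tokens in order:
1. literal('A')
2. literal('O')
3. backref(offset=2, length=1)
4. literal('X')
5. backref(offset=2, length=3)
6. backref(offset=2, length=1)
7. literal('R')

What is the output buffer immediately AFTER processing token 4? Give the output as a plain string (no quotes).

Token 1: literal('A'). Output: "A"
Token 2: literal('O'). Output: "AO"
Token 3: backref(off=2, len=1). Copied 'A' from pos 0. Output: "AOA"
Token 4: literal('X'). Output: "AOAX"

Answer: AOAX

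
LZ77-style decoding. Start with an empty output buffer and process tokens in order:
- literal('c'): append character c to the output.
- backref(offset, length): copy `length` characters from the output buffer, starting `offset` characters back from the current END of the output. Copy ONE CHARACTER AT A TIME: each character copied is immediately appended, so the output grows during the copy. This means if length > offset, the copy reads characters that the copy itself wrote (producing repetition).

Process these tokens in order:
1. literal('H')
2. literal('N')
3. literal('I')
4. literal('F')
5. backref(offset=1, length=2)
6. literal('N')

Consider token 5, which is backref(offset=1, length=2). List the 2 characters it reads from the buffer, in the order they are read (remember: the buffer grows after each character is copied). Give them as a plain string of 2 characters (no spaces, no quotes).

Token 1: literal('H'). Output: "H"
Token 2: literal('N'). Output: "HN"
Token 3: literal('I'). Output: "HNI"
Token 4: literal('F'). Output: "HNIF"
Token 5: backref(off=1, len=2). Buffer before: "HNIF" (len 4)
  byte 1: read out[3]='F', append. Buffer now: "HNIFF"
  byte 2: read out[4]='F', append. Buffer now: "HNIFFF"

Answer: FF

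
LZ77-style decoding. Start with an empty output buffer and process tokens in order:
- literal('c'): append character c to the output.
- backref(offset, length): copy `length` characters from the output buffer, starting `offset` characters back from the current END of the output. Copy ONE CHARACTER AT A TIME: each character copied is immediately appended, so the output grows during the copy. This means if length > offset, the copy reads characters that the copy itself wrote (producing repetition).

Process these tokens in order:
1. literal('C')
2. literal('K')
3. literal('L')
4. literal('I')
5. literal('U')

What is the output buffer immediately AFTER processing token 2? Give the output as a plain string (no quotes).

Token 1: literal('C'). Output: "C"
Token 2: literal('K'). Output: "CK"

Answer: CK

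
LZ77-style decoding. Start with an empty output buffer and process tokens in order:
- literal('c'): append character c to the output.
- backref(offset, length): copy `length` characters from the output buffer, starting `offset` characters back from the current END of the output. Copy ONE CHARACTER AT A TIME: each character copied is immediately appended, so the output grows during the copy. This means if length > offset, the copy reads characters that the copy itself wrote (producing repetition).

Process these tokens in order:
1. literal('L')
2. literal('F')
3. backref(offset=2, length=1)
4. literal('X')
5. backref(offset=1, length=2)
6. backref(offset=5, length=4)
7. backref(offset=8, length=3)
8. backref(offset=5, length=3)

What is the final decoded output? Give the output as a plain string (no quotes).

Answer: LFLXXXFLXXLXXXXL

Derivation:
Token 1: literal('L'). Output: "L"
Token 2: literal('F'). Output: "LF"
Token 3: backref(off=2, len=1). Copied 'L' from pos 0. Output: "LFL"
Token 4: literal('X'). Output: "LFLX"
Token 5: backref(off=1, len=2) (overlapping!). Copied 'XX' from pos 3. Output: "LFLXXX"
Token 6: backref(off=5, len=4). Copied 'FLXX' from pos 1. Output: "LFLXXXFLXX"
Token 7: backref(off=8, len=3). Copied 'LXX' from pos 2. Output: "LFLXXXFLXXLXX"
Token 8: backref(off=5, len=3). Copied 'XXL' from pos 8. Output: "LFLXXXFLXXLXXXXL"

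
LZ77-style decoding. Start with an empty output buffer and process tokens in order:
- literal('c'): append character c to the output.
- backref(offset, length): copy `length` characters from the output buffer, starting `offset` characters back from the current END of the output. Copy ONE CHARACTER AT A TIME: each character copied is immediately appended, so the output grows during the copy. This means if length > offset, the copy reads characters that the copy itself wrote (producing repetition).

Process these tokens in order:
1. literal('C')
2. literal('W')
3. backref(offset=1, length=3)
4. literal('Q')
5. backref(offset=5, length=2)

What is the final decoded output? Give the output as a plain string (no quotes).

Answer: CWWWWQWW

Derivation:
Token 1: literal('C'). Output: "C"
Token 2: literal('W'). Output: "CW"
Token 3: backref(off=1, len=3) (overlapping!). Copied 'WWW' from pos 1. Output: "CWWWW"
Token 4: literal('Q'). Output: "CWWWWQ"
Token 5: backref(off=5, len=2). Copied 'WW' from pos 1. Output: "CWWWWQWW"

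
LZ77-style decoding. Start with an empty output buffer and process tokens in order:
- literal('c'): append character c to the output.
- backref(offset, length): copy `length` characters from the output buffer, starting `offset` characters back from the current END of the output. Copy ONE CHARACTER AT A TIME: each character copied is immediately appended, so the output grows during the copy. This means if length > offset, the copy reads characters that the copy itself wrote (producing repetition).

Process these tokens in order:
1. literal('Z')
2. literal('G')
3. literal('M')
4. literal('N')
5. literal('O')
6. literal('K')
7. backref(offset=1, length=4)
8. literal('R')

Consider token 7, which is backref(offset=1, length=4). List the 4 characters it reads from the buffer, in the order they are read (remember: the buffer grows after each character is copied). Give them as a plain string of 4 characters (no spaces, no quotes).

Token 1: literal('Z'). Output: "Z"
Token 2: literal('G'). Output: "ZG"
Token 3: literal('M'). Output: "ZGM"
Token 4: literal('N'). Output: "ZGMN"
Token 5: literal('O'). Output: "ZGMNO"
Token 6: literal('K'). Output: "ZGMNOK"
Token 7: backref(off=1, len=4). Buffer before: "ZGMNOK" (len 6)
  byte 1: read out[5]='K', append. Buffer now: "ZGMNOKK"
  byte 2: read out[6]='K', append. Buffer now: "ZGMNOKKK"
  byte 3: read out[7]='K', append. Buffer now: "ZGMNOKKKK"
  byte 4: read out[8]='K', append. Buffer now: "ZGMNOKKKKK"

Answer: KKKK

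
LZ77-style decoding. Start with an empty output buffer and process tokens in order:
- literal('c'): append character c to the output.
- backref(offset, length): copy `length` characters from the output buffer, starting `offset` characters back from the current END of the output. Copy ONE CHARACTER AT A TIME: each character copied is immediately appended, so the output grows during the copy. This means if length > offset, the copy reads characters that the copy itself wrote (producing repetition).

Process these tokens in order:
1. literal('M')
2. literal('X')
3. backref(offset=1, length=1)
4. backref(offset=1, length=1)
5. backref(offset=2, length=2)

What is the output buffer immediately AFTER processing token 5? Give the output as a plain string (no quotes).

Answer: MXXXXX

Derivation:
Token 1: literal('M'). Output: "M"
Token 2: literal('X'). Output: "MX"
Token 3: backref(off=1, len=1). Copied 'X' from pos 1. Output: "MXX"
Token 4: backref(off=1, len=1). Copied 'X' from pos 2. Output: "MXXX"
Token 5: backref(off=2, len=2). Copied 'XX' from pos 2. Output: "MXXXXX"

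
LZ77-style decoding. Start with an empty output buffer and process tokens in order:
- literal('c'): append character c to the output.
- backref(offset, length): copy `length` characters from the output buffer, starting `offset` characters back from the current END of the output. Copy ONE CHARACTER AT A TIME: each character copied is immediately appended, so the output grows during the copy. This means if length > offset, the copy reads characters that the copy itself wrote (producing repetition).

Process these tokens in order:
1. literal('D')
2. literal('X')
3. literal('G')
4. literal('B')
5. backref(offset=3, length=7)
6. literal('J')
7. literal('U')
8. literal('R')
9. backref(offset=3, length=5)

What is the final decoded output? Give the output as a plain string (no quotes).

Answer: DXGBXGBXGBXJURJURJU

Derivation:
Token 1: literal('D'). Output: "D"
Token 2: literal('X'). Output: "DX"
Token 3: literal('G'). Output: "DXG"
Token 4: literal('B'). Output: "DXGB"
Token 5: backref(off=3, len=7) (overlapping!). Copied 'XGBXGBX' from pos 1. Output: "DXGBXGBXGBX"
Token 6: literal('J'). Output: "DXGBXGBXGBXJ"
Token 7: literal('U'). Output: "DXGBXGBXGBXJU"
Token 8: literal('R'). Output: "DXGBXGBXGBXJUR"
Token 9: backref(off=3, len=5) (overlapping!). Copied 'JURJU' from pos 11. Output: "DXGBXGBXGBXJURJURJU"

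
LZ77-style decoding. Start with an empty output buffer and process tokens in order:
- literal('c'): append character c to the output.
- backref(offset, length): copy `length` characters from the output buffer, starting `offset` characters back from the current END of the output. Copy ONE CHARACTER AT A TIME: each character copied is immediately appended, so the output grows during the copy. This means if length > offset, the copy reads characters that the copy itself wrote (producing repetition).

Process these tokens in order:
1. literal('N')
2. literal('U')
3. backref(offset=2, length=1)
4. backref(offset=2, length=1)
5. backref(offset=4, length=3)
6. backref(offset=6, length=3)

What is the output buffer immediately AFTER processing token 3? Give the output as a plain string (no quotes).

Answer: NUN

Derivation:
Token 1: literal('N'). Output: "N"
Token 2: literal('U'). Output: "NU"
Token 3: backref(off=2, len=1). Copied 'N' from pos 0. Output: "NUN"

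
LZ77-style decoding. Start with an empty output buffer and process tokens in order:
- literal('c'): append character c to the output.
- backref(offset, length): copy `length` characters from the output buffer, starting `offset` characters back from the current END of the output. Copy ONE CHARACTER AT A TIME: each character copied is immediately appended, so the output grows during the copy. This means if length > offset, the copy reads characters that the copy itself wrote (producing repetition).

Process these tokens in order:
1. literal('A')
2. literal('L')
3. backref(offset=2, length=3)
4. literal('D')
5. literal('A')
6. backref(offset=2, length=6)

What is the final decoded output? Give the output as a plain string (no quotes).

Token 1: literal('A'). Output: "A"
Token 2: literal('L'). Output: "AL"
Token 3: backref(off=2, len=3) (overlapping!). Copied 'ALA' from pos 0. Output: "ALALA"
Token 4: literal('D'). Output: "ALALAD"
Token 5: literal('A'). Output: "ALALADA"
Token 6: backref(off=2, len=6) (overlapping!). Copied 'DADADA' from pos 5. Output: "ALALADADADADA"

Answer: ALALADADADADA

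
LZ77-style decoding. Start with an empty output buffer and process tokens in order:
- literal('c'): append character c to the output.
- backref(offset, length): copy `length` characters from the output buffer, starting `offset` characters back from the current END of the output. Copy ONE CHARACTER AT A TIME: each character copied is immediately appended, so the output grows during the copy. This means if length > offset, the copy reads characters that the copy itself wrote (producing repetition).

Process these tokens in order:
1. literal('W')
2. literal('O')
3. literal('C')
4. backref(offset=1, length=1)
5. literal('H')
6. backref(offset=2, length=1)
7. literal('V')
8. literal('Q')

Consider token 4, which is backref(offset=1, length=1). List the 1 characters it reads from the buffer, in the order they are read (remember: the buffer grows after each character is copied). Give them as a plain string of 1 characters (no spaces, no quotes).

Token 1: literal('W'). Output: "W"
Token 2: literal('O'). Output: "WO"
Token 3: literal('C'). Output: "WOC"
Token 4: backref(off=1, len=1). Buffer before: "WOC" (len 3)
  byte 1: read out[2]='C', append. Buffer now: "WOCC"

Answer: C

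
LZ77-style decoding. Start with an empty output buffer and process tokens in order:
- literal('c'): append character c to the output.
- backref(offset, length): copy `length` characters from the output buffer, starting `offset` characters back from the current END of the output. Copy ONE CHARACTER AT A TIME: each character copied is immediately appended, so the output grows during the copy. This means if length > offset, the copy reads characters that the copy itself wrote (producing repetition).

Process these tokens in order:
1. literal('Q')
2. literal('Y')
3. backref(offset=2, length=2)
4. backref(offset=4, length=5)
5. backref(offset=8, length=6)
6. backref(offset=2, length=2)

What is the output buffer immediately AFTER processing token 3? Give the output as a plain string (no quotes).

Answer: QYQY

Derivation:
Token 1: literal('Q'). Output: "Q"
Token 2: literal('Y'). Output: "QY"
Token 3: backref(off=2, len=2). Copied 'QY' from pos 0. Output: "QYQY"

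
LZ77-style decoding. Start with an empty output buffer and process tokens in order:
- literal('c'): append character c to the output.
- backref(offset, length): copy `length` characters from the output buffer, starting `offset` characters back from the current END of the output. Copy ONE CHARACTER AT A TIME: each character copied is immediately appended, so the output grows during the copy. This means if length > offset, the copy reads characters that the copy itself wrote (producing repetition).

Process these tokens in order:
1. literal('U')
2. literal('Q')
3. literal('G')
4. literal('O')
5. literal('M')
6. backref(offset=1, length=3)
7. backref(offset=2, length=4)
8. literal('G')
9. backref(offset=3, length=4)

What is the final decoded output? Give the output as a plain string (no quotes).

Answer: UQGOMMMMMMMMGMMGM

Derivation:
Token 1: literal('U'). Output: "U"
Token 2: literal('Q'). Output: "UQ"
Token 3: literal('G'). Output: "UQG"
Token 4: literal('O'). Output: "UQGO"
Token 5: literal('M'). Output: "UQGOM"
Token 6: backref(off=1, len=3) (overlapping!). Copied 'MMM' from pos 4. Output: "UQGOMMMM"
Token 7: backref(off=2, len=4) (overlapping!). Copied 'MMMM' from pos 6. Output: "UQGOMMMMMMMM"
Token 8: literal('G'). Output: "UQGOMMMMMMMMG"
Token 9: backref(off=3, len=4) (overlapping!). Copied 'MMGM' from pos 10. Output: "UQGOMMMMMMMMGMMGM"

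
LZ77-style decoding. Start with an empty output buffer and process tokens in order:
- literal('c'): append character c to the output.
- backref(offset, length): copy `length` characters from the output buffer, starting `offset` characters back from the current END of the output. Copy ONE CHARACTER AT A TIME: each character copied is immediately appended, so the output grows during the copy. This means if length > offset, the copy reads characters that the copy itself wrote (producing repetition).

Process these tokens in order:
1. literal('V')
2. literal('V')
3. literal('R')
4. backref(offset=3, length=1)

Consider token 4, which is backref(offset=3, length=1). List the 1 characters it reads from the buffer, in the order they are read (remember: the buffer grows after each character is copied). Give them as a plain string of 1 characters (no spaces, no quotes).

Answer: V

Derivation:
Token 1: literal('V'). Output: "V"
Token 2: literal('V'). Output: "VV"
Token 3: literal('R'). Output: "VVR"
Token 4: backref(off=3, len=1). Buffer before: "VVR" (len 3)
  byte 1: read out[0]='V', append. Buffer now: "VVRV"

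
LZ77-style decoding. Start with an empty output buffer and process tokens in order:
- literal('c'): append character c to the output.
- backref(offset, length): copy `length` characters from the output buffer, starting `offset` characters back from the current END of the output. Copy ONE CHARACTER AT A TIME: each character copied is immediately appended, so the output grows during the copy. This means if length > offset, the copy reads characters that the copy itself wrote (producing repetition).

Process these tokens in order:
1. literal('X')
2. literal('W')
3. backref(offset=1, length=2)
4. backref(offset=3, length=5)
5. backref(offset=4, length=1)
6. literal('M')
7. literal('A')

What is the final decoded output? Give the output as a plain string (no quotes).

Token 1: literal('X'). Output: "X"
Token 2: literal('W'). Output: "XW"
Token 3: backref(off=1, len=2) (overlapping!). Copied 'WW' from pos 1. Output: "XWWW"
Token 4: backref(off=3, len=5) (overlapping!). Copied 'WWWWW' from pos 1. Output: "XWWWWWWWW"
Token 5: backref(off=4, len=1). Copied 'W' from pos 5. Output: "XWWWWWWWWW"
Token 6: literal('M'). Output: "XWWWWWWWWWM"
Token 7: literal('A'). Output: "XWWWWWWWWWMA"

Answer: XWWWWWWWWWMA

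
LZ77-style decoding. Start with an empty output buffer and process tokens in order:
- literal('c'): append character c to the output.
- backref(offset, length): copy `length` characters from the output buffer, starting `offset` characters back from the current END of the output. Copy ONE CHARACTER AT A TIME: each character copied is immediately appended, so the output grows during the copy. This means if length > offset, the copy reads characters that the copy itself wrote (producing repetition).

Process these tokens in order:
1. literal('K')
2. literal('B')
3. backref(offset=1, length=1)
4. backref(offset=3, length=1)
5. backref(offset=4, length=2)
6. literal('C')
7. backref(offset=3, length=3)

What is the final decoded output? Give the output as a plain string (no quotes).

Token 1: literal('K'). Output: "K"
Token 2: literal('B'). Output: "KB"
Token 3: backref(off=1, len=1). Copied 'B' from pos 1. Output: "KBB"
Token 4: backref(off=3, len=1). Copied 'K' from pos 0. Output: "KBBK"
Token 5: backref(off=4, len=2). Copied 'KB' from pos 0. Output: "KBBKKB"
Token 6: literal('C'). Output: "KBBKKBC"
Token 7: backref(off=3, len=3). Copied 'KBC' from pos 4. Output: "KBBKKBCKBC"

Answer: KBBKKBCKBC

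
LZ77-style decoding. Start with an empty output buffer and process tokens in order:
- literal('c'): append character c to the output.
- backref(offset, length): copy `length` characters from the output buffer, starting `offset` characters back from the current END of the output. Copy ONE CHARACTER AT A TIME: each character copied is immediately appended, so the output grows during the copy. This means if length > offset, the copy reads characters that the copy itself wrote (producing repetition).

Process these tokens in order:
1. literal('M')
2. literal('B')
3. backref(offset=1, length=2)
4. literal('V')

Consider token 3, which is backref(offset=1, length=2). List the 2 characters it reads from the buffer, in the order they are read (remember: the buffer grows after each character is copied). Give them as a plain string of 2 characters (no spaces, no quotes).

Token 1: literal('M'). Output: "M"
Token 2: literal('B'). Output: "MB"
Token 3: backref(off=1, len=2). Buffer before: "MB" (len 2)
  byte 1: read out[1]='B', append. Buffer now: "MBB"
  byte 2: read out[2]='B', append. Buffer now: "MBBB"

Answer: BB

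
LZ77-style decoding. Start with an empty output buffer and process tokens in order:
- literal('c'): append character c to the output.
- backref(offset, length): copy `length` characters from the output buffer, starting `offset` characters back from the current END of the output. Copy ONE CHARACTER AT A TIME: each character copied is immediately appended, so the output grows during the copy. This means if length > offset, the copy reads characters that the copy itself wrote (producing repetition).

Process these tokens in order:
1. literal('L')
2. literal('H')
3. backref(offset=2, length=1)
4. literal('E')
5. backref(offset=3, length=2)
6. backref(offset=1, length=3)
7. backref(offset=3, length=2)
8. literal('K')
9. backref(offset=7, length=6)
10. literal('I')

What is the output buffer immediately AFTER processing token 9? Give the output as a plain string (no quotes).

Token 1: literal('L'). Output: "L"
Token 2: literal('H'). Output: "LH"
Token 3: backref(off=2, len=1). Copied 'L' from pos 0. Output: "LHL"
Token 4: literal('E'). Output: "LHLE"
Token 5: backref(off=3, len=2). Copied 'HL' from pos 1. Output: "LHLEHL"
Token 6: backref(off=1, len=3) (overlapping!). Copied 'LLL' from pos 5. Output: "LHLEHLLLL"
Token 7: backref(off=3, len=2). Copied 'LL' from pos 6. Output: "LHLEHLLLLLL"
Token 8: literal('K'). Output: "LHLEHLLLLLLK"
Token 9: backref(off=7, len=6). Copied 'LLLLLL' from pos 5. Output: "LHLEHLLLLLLKLLLLLL"

Answer: LHLEHLLLLLLKLLLLLL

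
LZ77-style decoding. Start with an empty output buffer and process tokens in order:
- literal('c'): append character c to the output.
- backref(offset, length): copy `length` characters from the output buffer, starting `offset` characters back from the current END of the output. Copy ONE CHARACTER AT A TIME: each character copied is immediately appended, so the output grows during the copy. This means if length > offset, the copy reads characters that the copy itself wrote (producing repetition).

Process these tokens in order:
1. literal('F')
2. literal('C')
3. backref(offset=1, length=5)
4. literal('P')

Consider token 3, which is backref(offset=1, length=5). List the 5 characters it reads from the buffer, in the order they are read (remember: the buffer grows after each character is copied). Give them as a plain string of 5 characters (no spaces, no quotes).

Token 1: literal('F'). Output: "F"
Token 2: literal('C'). Output: "FC"
Token 3: backref(off=1, len=5). Buffer before: "FC" (len 2)
  byte 1: read out[1]='C', append. Buffer now: "FCC"
  byte 2: read out[2]='C', append. Buffer now: "FCCC"
  byte 3: read out[3]='C', append. Buffer now: "FCCCC"
  byte 4: read out[4]='C', append. Buffer now: "FCCCCC"
  byte 5: read out[5]='C', append. Buffer now: "FCCCCCC"

Answer: CCCCC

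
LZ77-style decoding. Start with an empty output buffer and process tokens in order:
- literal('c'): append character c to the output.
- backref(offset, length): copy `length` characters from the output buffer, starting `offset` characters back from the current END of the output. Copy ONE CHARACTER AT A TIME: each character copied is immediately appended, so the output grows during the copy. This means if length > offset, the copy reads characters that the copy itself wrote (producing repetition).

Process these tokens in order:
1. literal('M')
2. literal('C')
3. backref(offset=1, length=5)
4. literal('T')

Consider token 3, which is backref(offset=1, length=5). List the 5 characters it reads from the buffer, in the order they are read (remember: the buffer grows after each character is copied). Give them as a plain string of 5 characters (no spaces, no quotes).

Answer: CCCCC

Derivation:
Token 1: literal('M'). Output: "M"
Token 2: literal('C'). Output: "MC"
Token 3: backref(off=1, len=5). Buffer before: "MC" (len 2)
  byte 1: read out[1]='C', append. Buffer now: "MCC"
  byte 2: read out[2]='C', append. Buffer now: "MCCC"
  byte 3: read out[3]='C', append. Buffer now: "MCCCC"
  byte 4: read out[4]='C', append. Buffer now: "MCCCCC"
  byte 5: read out[5]='C', append. Buffer now: "MCCCCCC"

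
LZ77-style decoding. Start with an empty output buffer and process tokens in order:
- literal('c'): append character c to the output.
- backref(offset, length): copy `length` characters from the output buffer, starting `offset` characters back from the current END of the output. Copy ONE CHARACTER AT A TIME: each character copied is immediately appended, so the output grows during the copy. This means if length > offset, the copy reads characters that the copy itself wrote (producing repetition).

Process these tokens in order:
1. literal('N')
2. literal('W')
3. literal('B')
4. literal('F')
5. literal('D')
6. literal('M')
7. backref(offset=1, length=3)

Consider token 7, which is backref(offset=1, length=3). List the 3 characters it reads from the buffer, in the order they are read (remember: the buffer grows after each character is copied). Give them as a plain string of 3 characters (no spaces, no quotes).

Answer: MMM

Derivation:
Token 1: literal('N'). Output: "N"
Token 2: literal('W'). Output: "NW"
Token 3: literal('B'). Output: "NWB"
Token 4: literal('F'). Output: "NWBF"
Token 5: literal('D'). Output: "NWBFD"
Token 6: literal('M'). Output: "NWBFDM"
Token 7: backref(off=1, len=3). Buffer before: "NWBFDM" (len 6)
  byte 1: read out[5]='M', append. Buffer now: "NWBFDMM"
  byte 2: read out[6]='M', append. Buffer now: "NWBFDMMM"
  byte 3: read out[7]='M', append. Buffer now: "NWBFDMMMM"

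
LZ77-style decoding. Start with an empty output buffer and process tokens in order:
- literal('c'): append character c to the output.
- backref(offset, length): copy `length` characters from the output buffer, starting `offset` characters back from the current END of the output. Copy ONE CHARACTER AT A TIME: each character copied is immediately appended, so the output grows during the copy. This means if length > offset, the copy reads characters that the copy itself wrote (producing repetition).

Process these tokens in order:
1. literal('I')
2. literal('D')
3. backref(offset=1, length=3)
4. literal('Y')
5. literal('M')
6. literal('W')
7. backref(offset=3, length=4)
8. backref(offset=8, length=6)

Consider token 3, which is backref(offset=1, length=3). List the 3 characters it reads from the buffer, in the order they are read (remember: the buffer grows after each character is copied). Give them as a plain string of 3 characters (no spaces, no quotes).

Token 1: literal('I'). Output: "I"
Token 2: literal('D'). Output: "ID"
Token 3: backref(off=1, len=3). Buffer before: "ID" (len 2)
  byte 1: read out[1]='D', append. Buffer now: "IDD"
  byte 2: read out[2]='D', append. Buffer now: "IDDD"
  byte 3: read out[3]='D', append. Buffer now: "IDDDD"

Answer: DDD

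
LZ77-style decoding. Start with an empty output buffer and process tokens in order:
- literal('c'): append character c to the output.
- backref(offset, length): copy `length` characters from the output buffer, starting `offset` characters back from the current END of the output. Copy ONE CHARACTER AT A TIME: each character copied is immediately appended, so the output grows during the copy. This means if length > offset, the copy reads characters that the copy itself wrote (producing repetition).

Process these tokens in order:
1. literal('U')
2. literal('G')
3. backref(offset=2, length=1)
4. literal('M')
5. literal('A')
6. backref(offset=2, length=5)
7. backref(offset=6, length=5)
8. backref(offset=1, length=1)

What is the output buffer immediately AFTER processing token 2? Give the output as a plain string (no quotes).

Answer: UG

Derivation:
Token 1: literal('U'). Output: "U"
Token 2: literal('G'). Output: "UG"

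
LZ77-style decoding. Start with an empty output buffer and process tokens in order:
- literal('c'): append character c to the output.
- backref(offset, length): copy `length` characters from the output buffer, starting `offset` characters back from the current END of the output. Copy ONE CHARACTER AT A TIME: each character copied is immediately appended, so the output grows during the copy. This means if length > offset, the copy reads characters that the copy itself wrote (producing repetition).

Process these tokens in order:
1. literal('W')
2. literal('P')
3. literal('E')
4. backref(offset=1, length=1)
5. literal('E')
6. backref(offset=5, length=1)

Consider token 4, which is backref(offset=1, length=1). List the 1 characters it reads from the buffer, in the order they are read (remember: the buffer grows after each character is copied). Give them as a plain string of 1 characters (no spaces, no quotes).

Token 1: literal('W'). Output: "W"
Token 2: literal('P'). Output: "WP"
Token 3: literal('E'). Output: "WPE"
Token 4: backref(off=1, len=1). Buffer before: "WPE" (len 3)
  byte 1: read out[2]='E', append. Buffer now: "WPEE"

Answer: E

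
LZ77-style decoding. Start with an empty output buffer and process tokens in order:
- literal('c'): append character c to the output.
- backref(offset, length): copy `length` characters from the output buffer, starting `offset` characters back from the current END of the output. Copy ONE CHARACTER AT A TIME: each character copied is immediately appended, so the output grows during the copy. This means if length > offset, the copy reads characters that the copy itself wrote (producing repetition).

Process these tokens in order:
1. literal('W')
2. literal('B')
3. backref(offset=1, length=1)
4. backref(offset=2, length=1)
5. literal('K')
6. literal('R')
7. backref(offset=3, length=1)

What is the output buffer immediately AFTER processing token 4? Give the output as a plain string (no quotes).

Answer: WBBB

Derivation:
Token 1: literal('W'). Output: "W"
Token 2: literal('B'). Output: "WB"
Token 3: backref(off=1, len=1). Copied 'B' from pos 1. Output: "WBB"
Token 4: backref(off=2, len=1). Copied 'B' from pos 1. Output: "WBBB"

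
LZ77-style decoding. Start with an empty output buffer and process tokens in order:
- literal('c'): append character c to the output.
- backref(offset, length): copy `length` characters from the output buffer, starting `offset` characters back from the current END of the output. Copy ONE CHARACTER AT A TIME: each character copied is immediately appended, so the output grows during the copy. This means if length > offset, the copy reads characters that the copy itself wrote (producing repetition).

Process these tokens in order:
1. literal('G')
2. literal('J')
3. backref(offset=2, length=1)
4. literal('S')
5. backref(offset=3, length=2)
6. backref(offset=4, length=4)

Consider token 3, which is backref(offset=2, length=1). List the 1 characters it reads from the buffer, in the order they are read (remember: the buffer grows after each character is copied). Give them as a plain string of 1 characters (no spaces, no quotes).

Answer: G

Derivation:
Token 1: literal('G'). Output: "G"
Token 2: literal('J'). Output: "GJ"
Token 3: backref(off=2, len=1). Buffer before: "GJ" (len 2)
  byte 1: read out[0]='G', append. Buffer now: "GJG"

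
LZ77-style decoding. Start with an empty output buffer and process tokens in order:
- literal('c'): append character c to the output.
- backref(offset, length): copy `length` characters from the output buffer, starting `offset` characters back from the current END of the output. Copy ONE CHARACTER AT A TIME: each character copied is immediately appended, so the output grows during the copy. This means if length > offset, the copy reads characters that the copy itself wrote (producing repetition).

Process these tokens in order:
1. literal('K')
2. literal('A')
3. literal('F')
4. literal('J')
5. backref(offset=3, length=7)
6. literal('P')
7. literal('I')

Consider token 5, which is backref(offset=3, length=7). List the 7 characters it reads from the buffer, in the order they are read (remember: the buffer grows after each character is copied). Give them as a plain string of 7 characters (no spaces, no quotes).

Token 1: literal('K'). Output: "K"
Token 2: literal('A'). Output: "KA"
Token 3: literal('F'). Output: "KAF"
Token 4: literal('J'). Output: "KAFJ"
Token 5: backref(off=3, len=7). Buffer before: "KAFJ" (len 4)
  byte 1: read out[1]='A', append. Buffer now: "KAFJA"
  byte 2: read out[2]='F', append. Buffer now: "KAFJAF"
  byte 3: read out[3]='J', append. Buffer now: "KAFJAFJ"
  byte 4: read out[4]='A', append. Buffer now: "KAFJAFJA"
  byte 5: read out[5]='F', append. Buffer now: "KAFJAFJAF"
  byte 6: read out[6]='J', append. Buffer now: "KAFJAFJAFJ"
  byte 7: read out[7]='A', append. Buffer now: "KAFJAFJAFJA"

Answer: AFJAFJA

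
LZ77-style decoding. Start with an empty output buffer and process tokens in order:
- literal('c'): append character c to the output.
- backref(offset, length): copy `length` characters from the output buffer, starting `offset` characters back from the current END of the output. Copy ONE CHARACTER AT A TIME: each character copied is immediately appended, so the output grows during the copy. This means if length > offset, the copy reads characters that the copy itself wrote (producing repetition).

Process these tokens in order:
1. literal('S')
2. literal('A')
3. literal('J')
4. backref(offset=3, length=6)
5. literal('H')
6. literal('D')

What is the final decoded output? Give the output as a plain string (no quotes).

Token 1: literal('S'). Output: "S"
Token 2: literal('A'). Output: "SA"
Token 3: literal('J'). Output: "SAJ"
Token 4: backref(off=3, len=6) (overlapping!). Copied 'SAJSAJ' from pos 0. Output: "SAJSAJSAJ"
Token 5: literal('H'). Output: "SAJSAJSAJH"
Token 6: literal('D'). Output: "SAJSAJSAJHD"

Answer: SAJSAJSAJHD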